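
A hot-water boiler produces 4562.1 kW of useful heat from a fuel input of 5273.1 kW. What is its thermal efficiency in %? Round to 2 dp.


eta = (4562.1/5273.1)*100 = 86.52 %

86.52 %


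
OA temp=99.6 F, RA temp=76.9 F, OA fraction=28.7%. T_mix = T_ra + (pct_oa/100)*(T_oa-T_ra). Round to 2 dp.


T_mix = 76.9 + (28.7/100)*(99.6-76.9) = 83.41 F

83.41 F


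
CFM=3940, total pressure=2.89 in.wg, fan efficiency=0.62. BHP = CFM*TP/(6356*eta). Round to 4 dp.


BHP = 3940 * 2.89 / (6356 * 0.62) = 2.8895 hp

2.8895 hp


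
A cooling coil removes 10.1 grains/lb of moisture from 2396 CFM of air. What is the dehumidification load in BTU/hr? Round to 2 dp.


Q = 0.68 * 2396 * 10.1 = 16455.73 BTU/hr

16455.73 BTU/hr


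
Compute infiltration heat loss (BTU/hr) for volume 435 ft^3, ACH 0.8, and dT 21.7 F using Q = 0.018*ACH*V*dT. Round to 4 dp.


Q = 0.018 * 0.8 * 435 * 21.7 = 135.9288 BTU/hr

135.9288 BTU/hr


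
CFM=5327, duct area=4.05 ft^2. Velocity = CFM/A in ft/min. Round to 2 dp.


V = 5327 / 4.05 = 1315.31 ft/min

1315.31 ft/min


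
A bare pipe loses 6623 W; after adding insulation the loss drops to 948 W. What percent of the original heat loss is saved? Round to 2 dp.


Savings = ((6623-948)/6623)*100 = 85.69 %

85.69 %


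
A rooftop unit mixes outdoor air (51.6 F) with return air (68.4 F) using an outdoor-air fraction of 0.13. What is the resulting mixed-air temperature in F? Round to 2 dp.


T_mix = 0.13*51.6 + 0.87*68.4 = 66.22 F

66.22 F


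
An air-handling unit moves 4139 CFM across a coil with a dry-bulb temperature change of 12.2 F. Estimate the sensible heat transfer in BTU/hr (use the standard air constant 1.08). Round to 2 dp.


Q = 1.08 * 4139 * 12.2 = 54535.46 BTU/hr

54535.46 BTU/hr


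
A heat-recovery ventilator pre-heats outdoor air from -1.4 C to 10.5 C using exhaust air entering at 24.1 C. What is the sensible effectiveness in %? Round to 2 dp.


eff = (10.5-(-1.4))/(24.1-(-1.4))*100 = 46.67 %

46.67 %


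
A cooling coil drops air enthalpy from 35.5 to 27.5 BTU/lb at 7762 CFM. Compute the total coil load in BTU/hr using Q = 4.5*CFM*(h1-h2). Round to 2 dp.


Q = 4.5 * 7762 * (35.5 - 27.5) = 279432.00 BTU/hr

279432.00 BTU/hr


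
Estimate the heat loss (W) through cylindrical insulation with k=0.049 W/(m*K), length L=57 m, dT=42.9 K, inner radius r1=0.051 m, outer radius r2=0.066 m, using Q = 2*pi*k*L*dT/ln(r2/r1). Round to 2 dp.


Q = 2*pi*0.049*57*42.9/ln(0.066/0.051) = 2919.95 W

2919.95 W


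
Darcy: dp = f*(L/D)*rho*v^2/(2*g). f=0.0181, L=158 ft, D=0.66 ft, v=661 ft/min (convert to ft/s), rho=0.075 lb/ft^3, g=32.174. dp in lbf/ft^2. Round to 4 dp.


v_fps = 661/60 = 11.0167 ft/s
dp = 0.0181*(158/0.66)*0.075*11.0167^2/(2*32.174) = 0.6129 lbf/ft^2

0.6129 lbf/ft^2


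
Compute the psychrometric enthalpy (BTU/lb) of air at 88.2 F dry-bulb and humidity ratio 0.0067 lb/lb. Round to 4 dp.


h = 0.24*88.2 + 0.0067*(1061+0.444*88.2) = 28.5391 BTU/lb

28.5391 BTU/lb


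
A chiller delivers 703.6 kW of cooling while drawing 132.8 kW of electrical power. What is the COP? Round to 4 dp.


COP = 703.6 / 132.8 = 5.2982

5.2982


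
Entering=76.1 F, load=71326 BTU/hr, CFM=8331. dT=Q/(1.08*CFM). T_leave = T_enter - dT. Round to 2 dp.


dT = 71326/(1.08*8331) = 7.9273
T_leave = 76.1 - 7.9273 = 68.17 F

68.17 F


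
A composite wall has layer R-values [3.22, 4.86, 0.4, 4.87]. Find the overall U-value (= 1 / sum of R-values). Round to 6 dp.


R_total = 3.22 + 4.86 + 0.4 + 4.87 = 13.35
U = 1/13.35 = 0.074906

0.074906


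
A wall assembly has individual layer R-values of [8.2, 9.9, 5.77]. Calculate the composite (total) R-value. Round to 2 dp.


R_total = 8.2 + 9.9 + 5.77 = 23.87

23.87


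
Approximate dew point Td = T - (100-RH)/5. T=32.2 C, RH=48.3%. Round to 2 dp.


Td = 32.2 - (100-48.3)/5 = 21.86 C

21.86 C


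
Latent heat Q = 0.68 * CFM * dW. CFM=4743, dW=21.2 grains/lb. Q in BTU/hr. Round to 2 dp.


Q = 0.68 * 4743 * 21.2 = 68375.09 BTU/hr

68375.09 BTU/hr


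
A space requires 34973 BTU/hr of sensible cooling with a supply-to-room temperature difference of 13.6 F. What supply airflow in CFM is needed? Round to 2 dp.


CFM = 34973 / (1.08 * 13.6) = 2381.06

2381.06 CFM


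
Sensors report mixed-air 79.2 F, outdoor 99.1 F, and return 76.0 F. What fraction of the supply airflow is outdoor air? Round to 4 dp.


frac = (79.2 - 76.0) / (99.1 - 76.0) = 0.1385

0.1385


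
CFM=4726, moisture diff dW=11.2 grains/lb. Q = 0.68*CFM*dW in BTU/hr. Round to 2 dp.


Q = 0.68 * 4726 * 11.2 = 35993.22 BTU/hr

35993.22 BTU/hr


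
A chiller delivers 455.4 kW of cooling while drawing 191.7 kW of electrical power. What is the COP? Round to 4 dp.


COP = 455.4 / 191.7 = 2.3756

2.3756


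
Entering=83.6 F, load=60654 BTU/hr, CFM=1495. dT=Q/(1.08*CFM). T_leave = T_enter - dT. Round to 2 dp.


dT = 60654/(1.08*1495) = 37.5660
T_leave = 83.6 - 37.5660 = 46.03 F

46.03 F


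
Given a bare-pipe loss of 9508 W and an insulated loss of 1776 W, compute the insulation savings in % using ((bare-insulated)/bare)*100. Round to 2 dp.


Savings = ((9508-1776)/9508)*100 = 81.32 %

81.32 %


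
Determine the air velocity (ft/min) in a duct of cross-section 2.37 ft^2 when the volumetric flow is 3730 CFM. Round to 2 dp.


V = 3730 / 2.37 = 1573.84 ft/min

1573.84 ft/min


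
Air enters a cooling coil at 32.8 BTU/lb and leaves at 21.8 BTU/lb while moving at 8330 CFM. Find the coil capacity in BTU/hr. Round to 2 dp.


Q = 4.5 * 8330 * (32.8 - 21.8) = 412335.00 BTU/hr

412335.00 BTU/hr


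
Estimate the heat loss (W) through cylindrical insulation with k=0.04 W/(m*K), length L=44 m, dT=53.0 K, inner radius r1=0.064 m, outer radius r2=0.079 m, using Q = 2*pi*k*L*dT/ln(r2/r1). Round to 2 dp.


Q = 2*pi*0.04*44*53.0/ln(0.079/0.064) = 2783.45 W

2783.45 W


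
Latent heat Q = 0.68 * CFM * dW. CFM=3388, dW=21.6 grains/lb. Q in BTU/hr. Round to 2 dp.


Q = 0.68 * 3388 * 21.6 = 49762.94 BTU/hr

49762.94 BTU/hr


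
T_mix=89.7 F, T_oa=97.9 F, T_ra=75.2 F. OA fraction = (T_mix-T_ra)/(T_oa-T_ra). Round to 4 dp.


frac = (89.7 - 75.2) / (97.9 - 75.2) = 0.6388

0.6388


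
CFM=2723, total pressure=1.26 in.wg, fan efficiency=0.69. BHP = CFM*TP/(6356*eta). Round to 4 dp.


BHP = 2723 * 1.26 / (6356 * 0.69) = 0.7823 hp

0.7823 hp


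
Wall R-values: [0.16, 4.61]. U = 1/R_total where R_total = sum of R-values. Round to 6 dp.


R_total = 0.16 + 4.61 = 4.77
U = 1/4.77 = 0.209644

0.209644


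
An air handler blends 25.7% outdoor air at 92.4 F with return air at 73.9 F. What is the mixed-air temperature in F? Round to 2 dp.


T_mix = 73.9 + (25.7/100)*(92.4-73.9) = 78.65 F

78.65 F


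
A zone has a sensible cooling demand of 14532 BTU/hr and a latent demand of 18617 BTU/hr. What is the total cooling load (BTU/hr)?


Qt = 14532 + 18617 = 33149 BTU/hr

33149 BTU/hr


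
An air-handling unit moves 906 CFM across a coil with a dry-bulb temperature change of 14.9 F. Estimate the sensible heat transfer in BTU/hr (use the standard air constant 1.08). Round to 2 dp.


Q = 1.08 * 906 * 14.9 = 14579.35 BTU/hr

14579.35 BTU/hr


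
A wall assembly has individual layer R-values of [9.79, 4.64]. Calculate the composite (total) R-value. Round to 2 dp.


R_total = 9.79 + 4.64 = 14.43

14.43


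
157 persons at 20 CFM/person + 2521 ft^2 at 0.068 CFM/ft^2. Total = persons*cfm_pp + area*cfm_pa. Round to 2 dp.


Total = 157*20 + 2521*0.068 = 3311.43 CFM

3311.43 CFM


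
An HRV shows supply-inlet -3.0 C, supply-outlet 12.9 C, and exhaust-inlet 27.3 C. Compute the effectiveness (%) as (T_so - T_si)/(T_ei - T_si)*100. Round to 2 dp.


eff = (12.9-(-3.0))/(27.3-(-3.0))*100 = 52.48 %

52.48 %


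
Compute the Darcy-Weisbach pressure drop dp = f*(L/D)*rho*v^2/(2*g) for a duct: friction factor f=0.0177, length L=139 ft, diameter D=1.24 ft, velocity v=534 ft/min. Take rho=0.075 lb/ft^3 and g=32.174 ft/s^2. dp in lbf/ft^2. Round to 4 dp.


v_fps = 534/60 = 8.9 ft/s
dp = 0.0177*(139/1.24)*0.075*8.9^2/(2*32.174) = 0.1832 lbf/ft^2

0.1832 lbf/ft^2


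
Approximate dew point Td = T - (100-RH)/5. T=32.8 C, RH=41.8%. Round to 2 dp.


Td = 32.8 - (100-41.8)/5 = 21.16 C

21.16 C


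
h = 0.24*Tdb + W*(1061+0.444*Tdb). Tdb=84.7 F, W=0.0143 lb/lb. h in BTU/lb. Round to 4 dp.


h = 0.24*84.7 + 0.0143*(1061+0.444*84.7) = 36.0381 BTU/lb

36.0381 BTU/lb


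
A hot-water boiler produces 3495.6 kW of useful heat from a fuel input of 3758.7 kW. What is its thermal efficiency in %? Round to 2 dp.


eta = (3495.6/3758.7)*100 = 93.00 %

93.00 %


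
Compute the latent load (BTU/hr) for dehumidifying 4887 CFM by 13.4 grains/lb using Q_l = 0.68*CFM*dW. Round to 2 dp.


Q = 0.68 * 4887 * 13.4 = 44530.34 BTU/hr

44530.34 BTU/hr


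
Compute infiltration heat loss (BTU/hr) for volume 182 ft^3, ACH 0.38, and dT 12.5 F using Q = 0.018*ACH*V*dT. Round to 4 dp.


Q = 0.018 * 0.38 * 182 * 12.5 = 15.5610 BTU/hr

15.5610 BTU/hr


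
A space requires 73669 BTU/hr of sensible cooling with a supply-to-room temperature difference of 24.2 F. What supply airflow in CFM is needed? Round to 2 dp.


CFM = 73669 / (1.08 * 24.2) = 2818.68

2818.68 CFM


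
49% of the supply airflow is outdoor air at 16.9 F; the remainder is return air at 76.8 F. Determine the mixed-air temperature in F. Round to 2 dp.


T_mix = 0.49*16.9 + 0.51*76.8 = 47.45 F

47.45 F


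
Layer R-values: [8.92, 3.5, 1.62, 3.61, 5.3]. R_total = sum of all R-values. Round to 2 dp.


R_total = 8.92 + 3.5 + 1.62 + 3.61 + 5.3 = 22.95

22.95


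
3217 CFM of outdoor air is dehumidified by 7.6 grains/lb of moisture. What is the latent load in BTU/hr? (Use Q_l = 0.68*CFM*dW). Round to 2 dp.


Q = 0.68 * 3217 * 7.6 = 16625.46 BTU/hr

16625.46 BTU/hr


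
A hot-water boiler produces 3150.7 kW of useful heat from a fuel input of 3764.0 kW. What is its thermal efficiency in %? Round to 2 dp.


eta = (3150.7/3764.0)*100 = 83.71 %

83.71 %


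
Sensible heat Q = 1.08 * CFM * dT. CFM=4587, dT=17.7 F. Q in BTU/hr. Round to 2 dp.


Q = 1.08 * 4587 * 17.7 = 87685.09 BTU/hr

87685.09 BTU/hr


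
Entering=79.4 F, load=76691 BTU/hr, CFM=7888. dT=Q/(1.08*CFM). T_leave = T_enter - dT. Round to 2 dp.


dT = 76691/(1.08*7888) = 9.0023
T_leave = 79.4 - 9.0023 = 70.40 F

70.40 F


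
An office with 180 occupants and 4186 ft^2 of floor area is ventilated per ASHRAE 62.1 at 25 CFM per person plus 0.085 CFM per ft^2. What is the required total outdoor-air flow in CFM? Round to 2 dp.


Total = 180*25 + 4186*0.085 = 4855.81 CFM

4855.81 CFM


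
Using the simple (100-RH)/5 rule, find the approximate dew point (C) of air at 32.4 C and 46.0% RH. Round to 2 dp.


Td = 32.4 - (100-46.0)/5 = 21.60 C

21.60 C


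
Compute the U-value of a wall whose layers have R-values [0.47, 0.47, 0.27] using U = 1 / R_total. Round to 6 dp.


R_total = 0.47 + 0.47 + 0.27 = 1.21
U = 1/1.21 = 0.826446

0.826446


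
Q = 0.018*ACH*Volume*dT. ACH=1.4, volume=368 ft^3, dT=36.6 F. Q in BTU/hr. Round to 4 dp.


Q = 0.018 * 1.4 * 368 * 36.6 = 339.4138 BTU/hr

339.4138 BTU/hr


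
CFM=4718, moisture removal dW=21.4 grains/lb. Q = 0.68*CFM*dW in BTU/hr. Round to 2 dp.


Q = 0.68 * 4718 * 21.4 = 68656.34 BTU/hr

68656.34 BTU/hr


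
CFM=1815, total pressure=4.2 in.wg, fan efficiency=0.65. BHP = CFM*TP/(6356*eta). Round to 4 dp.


BHP = 1815 * 4.2 / (6356 * 0.65) = 1.8451 hp

1.8451 hp


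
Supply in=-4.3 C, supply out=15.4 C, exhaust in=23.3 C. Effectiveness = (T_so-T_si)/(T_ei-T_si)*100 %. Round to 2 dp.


eff = (15.4-(-4.3))/(23.3-(-4.3))*100 = 71.38 %

71.38 %


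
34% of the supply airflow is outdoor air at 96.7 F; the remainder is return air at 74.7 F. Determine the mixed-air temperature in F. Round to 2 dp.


T_mix = 0.34*96.7 + 0.66*74.7 = 82.18 F

82.18 F


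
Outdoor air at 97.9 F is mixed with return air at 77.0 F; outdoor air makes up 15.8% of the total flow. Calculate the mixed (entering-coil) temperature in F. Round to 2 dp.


T_mix = 77.0 + (15.8/100)*(97.9-77.0) = 80.30 F

80.30 F


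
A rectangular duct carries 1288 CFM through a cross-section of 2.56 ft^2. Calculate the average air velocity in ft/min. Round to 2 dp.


V = 1288 / 2.56 = 503.13 ft/min

503.13 ft/min


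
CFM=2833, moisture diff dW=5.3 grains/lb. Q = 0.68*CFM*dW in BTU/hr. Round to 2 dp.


Q = 0.68 * 2833 * 5.3 = 10210.13 BTU/hr

10210.13 BTU/hr


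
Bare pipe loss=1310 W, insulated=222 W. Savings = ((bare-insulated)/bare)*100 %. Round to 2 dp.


Savings = ((1310-222)/1310)*100 = 83.05 %

83.05 %


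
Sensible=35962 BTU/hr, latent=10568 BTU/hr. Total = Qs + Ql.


Qt = 35962 + 10568 = 46530 BTU/hr

46530 BTU/hr


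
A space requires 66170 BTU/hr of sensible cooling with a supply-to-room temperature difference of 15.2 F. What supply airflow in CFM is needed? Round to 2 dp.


CFM = 66170 / (1.08 * 15.2) = 4030.82

4030.82 CFM


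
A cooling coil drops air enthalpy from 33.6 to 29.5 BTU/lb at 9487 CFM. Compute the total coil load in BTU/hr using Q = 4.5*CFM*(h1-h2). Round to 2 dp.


Q = 4.5 * 9487 * (33.6 - 29.5) = 175035.15 BTU/hr

175035.15 BTU/hr


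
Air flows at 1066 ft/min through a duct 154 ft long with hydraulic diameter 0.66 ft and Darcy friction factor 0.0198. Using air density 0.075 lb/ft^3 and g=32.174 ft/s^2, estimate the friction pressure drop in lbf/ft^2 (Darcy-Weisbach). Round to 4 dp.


v_fps = 1066/60 = 17.7667 ft/s
dp = 0.0198*(154/0.66)*0.075*17.7667^2/(2*32.174) = 1.6997 lbf/ft^2

1.6997 lbf/ft^2


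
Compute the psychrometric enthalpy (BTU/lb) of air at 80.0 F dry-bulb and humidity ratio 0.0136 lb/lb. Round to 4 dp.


h = 0.24*80.0 + 0.0136*(1061+0.444*80.0) = 34.1127 BTU/lb

34.1127 BTU/lb


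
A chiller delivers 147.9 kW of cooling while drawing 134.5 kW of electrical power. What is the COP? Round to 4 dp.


COP = 147.9 / 134.5 = 1.0996

1.0996


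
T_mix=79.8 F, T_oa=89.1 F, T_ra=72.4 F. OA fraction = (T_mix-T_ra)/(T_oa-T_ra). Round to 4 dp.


frac = (79.8 - 72.4) / (89.1 - 72.4) = 0.4431

0.4431


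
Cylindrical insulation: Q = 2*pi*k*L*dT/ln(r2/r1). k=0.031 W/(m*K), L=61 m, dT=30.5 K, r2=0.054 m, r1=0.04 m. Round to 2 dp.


Q = 2*pi*0.031*61*30.5/ln(0.054/0.04) = 1207.53 W

1207.53 W


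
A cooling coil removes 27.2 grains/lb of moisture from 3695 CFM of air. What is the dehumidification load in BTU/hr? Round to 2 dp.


Q = 0.68 * 3695 * 27.2 = 68342.72 BTU/hr

68342.72 BTU/hr


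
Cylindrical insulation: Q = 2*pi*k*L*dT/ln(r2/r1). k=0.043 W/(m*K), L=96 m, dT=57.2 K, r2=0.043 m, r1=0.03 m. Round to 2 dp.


Q = 2*pi*0.043*96*57.2/ln(0.043/0.03) = 4121.07 W

4121.07 W


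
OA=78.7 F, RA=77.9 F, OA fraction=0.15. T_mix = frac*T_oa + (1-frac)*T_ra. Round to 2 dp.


T_mix = 0.15*78.7 + 0.85*77.9 = 78.02 F

78.02 F


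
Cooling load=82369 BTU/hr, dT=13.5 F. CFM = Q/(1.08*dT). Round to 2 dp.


CFM = 82369 / (1.08 * 13.5) = 5649.45

5649.45 CFM


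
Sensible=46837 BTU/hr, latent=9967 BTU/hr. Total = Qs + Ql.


Qt = 46837 + 9967 = 56804 BTU/hr

56804 BTU/hr


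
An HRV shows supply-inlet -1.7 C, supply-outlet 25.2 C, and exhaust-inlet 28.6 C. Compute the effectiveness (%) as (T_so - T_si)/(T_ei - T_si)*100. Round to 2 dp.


eff = (25.2-(-1.7))/(28.6-(-1.7))*100 = 88.78 %

88.78 %


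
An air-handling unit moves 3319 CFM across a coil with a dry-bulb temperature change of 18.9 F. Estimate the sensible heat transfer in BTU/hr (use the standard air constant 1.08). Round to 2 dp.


Q = 1.08 * 3319 * 18.9 = 67747.43 BTU/hr

67747.43 BTU/hr


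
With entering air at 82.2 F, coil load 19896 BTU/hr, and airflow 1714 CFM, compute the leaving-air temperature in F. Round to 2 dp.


dT = 19896/(1.08*1714) = 10.7481
T_leave = 82.2 - 10.7481 = 71.45 F

71.45 F


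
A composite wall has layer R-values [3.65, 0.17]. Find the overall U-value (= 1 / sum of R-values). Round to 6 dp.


R_total = 3.65 + 0.17 = 3.82
U = 1/3.82 = 0.261780

0.261780


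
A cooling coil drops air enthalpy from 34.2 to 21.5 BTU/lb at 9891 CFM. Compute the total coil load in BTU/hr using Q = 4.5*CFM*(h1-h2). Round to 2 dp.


Q = 4.5 * 9891 * (34.2 - 21.5) = 565270.65 BTU/hr

565270.65 BTU/hr


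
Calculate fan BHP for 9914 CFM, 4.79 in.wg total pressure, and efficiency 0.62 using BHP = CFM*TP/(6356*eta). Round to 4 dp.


BHP = 9914 * 4.79 / (6356 * 0.62) = 12.0506 hp

12.0506 hp


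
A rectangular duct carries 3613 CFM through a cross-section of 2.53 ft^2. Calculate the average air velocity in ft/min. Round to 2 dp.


V = 3613 / 2.53 = 1428.06 ft/min

1428.06 ft/min


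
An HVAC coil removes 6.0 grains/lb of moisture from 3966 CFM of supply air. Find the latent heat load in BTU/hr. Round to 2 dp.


Q = 0.68 * 3966 * 6.0 = 16181.28 BTU/hr

16181.28 BTU/hr


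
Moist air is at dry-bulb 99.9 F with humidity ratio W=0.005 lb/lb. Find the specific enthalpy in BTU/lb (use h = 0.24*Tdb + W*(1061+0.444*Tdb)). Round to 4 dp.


h = 0.24*99.9 + 0.005*(1061+0.444*99.9) = 29.5028 BTU/lb

29.5028 BTU/lb


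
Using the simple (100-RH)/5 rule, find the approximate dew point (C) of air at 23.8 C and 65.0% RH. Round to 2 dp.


Td = 23.8 - (100-65.0)/5 = 16.80 C

16.80 C


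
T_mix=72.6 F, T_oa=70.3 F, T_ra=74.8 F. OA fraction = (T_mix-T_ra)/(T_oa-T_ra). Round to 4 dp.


frac = (72.6 - 74.8) / (70.3 - 74.8) = 0.4889

0.4889


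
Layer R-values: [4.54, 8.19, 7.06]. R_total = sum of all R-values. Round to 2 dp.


R_total = 4.54 + 8.19 + 7.06 = 19.79

19.79


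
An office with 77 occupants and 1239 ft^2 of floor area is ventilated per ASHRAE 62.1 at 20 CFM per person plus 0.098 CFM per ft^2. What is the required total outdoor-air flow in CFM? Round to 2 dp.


Total = 77*20 + 1239*0.098 = 1661.42 CFM

1661.42 CFM


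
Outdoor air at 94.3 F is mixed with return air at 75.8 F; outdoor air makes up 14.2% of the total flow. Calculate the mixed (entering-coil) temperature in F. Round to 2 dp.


T_mix = 75.8 + (14.2/100)*(94.3-75.8) = 78.43 F

78.43 F


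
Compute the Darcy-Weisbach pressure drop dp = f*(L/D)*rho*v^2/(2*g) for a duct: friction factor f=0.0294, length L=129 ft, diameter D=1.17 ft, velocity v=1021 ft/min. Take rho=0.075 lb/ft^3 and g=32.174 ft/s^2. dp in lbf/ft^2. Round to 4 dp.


v_fps = 1021/60 = 17.0167 ft/s
dp = 0.0294*(129/1.17)*0.075*17.0167^2/(2*32.174) = 1.0940 lbf/ft^2

1.0940 lbf/ft^2


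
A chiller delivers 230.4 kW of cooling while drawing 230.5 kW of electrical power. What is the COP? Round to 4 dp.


COP = 230.4 / 230.5 = 0.9996

0.9996


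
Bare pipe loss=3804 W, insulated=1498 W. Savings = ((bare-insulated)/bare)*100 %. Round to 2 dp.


Savings = ((3804-1498)/3804)*100 = 60.62 %

60.62 %


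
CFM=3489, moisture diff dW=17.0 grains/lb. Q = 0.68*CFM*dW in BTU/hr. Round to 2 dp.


Q = 0.68 * 3489 * 17.0 = 40332.84 BTU/hr

40332.84 BTU/hr


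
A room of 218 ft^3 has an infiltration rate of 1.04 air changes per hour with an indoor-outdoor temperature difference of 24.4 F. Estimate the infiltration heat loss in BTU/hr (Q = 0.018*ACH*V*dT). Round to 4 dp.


Q = 0.018 * 1.04 * 218 * 24.4 = 99.5754 BTU/hr

99.5754 BTU/hr


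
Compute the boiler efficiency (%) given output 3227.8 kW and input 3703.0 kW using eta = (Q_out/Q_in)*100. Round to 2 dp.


eta = (3227.8/3703.0)*100 = 87.17 %

87.17 %


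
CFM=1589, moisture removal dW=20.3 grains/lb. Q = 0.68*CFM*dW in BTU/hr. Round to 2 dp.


Q = 0.68 * 1589 * 20.3 = 21934.56 BTU/hr

21934.56 BTU/hr


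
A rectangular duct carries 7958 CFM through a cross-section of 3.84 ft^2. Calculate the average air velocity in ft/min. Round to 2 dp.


V = 7958 / 3.84 = 2072.40 ft/min

2072.40 ft/min


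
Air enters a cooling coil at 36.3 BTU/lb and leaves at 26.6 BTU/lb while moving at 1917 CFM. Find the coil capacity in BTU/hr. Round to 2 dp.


Q = 4.5 * 1917 * (36.3 - 26.6) = 83677.05 BTU/hr

83677.05 BTU/hr


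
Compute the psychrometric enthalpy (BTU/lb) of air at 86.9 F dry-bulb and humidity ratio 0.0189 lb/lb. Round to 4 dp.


h = 0.24*86.9 + 0.0189*(1061+0.444*86.9) = 41.6381 BTU/lb

41.6381 BTU/lb


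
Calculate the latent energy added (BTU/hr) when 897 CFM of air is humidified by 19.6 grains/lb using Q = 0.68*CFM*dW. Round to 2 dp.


Q = 0.68 * 897 * 19.6 = 11955.22 BTU/hr

11955.22 BTU/hr


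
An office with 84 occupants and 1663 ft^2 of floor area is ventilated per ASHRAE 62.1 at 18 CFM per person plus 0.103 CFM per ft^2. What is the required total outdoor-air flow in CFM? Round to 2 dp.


Total = 84*18 + 1663*0.103 = 1683.29 CFM

1683.29 CFM


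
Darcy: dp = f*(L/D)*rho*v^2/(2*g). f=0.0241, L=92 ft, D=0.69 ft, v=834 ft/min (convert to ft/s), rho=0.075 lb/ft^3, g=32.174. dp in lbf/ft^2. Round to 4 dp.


v_fps = 834/60 = 13.9 ft/s
dp = 0.0241*(92/0.69)*0.075*13.9^2/(2*32.174) = 0.7236 lbf/ft^2

0.7236 lbf/ft^2


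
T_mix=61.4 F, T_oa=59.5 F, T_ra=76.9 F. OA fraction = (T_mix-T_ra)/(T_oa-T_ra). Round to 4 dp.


frac = (61.4 - 76.9) / (59.5 - 76.9) = 0.8908

0.8908


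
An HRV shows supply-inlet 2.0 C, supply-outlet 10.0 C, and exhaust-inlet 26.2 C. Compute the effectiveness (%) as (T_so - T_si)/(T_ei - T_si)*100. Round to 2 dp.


eff = (10.0-2.0)/(26.2-2.0)*100 = 33.06 %

33.06 %


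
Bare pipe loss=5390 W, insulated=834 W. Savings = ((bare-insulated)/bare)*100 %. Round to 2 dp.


Savings = ((5390-834)/5390)*100 = 84.53 %

84.53 %


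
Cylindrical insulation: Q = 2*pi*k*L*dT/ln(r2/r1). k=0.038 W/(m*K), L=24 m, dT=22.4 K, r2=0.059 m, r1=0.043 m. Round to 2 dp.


Q = 2*pi*0.038*24*22.4/ln(0.059/0.043) = 405.76 W

405.76 W


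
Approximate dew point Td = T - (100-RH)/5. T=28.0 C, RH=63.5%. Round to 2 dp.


Td = 28.0 - (100-63.5)/5 = 20.70 C

20.70 C


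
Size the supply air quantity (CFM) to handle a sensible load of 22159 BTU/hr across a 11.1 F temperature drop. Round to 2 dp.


CFM = 22159 / (1.08 * 11.1) = 1848.43

1848.43 CFM


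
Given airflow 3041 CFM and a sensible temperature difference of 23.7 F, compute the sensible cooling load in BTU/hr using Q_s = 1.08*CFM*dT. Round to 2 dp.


Q = 1.08 * 3041 * 23.7 = 77837.44 BTU/hr

77837.44 BTU/hr


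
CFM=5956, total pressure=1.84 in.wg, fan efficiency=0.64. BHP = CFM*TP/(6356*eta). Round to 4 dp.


BHP = 5956 * 1.84 / (6356 * 0.64) = 2.6941 hp

2.6941 hp


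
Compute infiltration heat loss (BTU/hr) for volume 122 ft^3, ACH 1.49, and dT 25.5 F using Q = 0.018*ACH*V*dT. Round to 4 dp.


Q = 0.018 * 1.49 * 122 * 25.5 = 83.4370 BTU/hr

83.4370 BTU/hr


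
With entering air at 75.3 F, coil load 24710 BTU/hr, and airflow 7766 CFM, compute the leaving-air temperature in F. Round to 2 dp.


dT = 24710/(1.08*7766) = 2.9461
T_leave = 75.3 - 2.9461 = 72.35 F

72.35 F


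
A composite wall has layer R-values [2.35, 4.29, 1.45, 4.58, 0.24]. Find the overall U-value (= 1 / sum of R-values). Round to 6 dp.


R_total = 2.35 + 4.29 + 1.45 + 4.58 + 0.24 = 12.91
U = 1/12.91 = 0.077459

0.077459


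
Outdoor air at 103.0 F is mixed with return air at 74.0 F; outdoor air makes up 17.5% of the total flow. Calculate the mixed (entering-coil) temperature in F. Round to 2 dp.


T_mix = 74.0 + (17.5/100)*(103.0-74.0) = 79.08 F

79.08 F


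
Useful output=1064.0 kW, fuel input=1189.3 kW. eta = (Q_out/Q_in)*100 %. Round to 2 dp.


eta = (1064.0/1189.3)*100 = 89.46 %

89.46 %


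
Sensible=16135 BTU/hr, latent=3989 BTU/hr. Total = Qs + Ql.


Qt = 16135 + 3989 = 20124 BTU/hr

20124 BTU/hr


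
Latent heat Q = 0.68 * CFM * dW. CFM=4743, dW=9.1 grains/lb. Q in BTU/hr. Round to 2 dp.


Q = 0.68 * 4743 * 9.1 = 29349.68 BTU/hr

29349.68 BTU/hr


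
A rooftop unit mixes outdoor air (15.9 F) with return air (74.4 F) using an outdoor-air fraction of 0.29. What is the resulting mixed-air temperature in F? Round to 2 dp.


T_mix = 0.29*15.9 + 0.71*74.4 = 57.44 F

57.44 F


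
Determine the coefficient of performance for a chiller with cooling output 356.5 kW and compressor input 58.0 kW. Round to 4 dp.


COP = 356.5 / 58.0 = 6.1466

6.1466


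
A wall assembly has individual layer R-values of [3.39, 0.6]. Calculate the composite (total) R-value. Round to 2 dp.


R_total = 3.39 + 0.6 = 3.99

3.99


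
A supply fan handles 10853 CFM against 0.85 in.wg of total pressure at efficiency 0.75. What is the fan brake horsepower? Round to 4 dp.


BHP = 10853 * 0.85 / (6356 * 0.75) = 1.9352 hp

1.9352 hp


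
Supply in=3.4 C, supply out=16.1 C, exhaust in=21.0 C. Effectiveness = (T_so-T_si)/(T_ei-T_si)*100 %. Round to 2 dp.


eff = (16.1-3.4)/(21.0-3.4)*100 = 72.16 %

72.16 %


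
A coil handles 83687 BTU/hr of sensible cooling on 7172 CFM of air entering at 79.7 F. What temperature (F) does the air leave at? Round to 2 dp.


dT = 83687/(1.08*7172) = 10.8042
T_leave = 79.7 - 10.8042 = 68.90 F

68.90 F


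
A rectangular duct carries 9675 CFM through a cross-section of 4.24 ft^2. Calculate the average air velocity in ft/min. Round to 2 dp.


V = 9675 / 4.24 = 2281.84 ft/min

2281.84 ft/min


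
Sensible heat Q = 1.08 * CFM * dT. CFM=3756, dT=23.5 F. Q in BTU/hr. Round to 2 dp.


Q = 1.08 * 3756 * 23.5 = 95327.28 BTU/hr

95327.28 BTU/hr


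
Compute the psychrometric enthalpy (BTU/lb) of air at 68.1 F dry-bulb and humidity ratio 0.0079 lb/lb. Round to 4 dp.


h = 0.24*68.1 + 0.0079*(1061+0.444*68.1) = 24.9648 BTU/lb

24.9648 BTU/lb


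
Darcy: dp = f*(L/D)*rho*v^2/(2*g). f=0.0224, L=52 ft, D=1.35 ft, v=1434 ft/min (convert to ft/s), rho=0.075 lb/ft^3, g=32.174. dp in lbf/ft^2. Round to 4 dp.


v_fps = 1434/60 = 23.9 ft/s
dp = 0.0224*(52/1.35)*0.075*23.9^2/(2*32.174) = 0.5744 lbf/ft^2

0.5744 lbf/ft^2


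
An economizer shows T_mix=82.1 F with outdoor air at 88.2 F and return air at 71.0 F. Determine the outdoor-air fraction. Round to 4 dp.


frac = (82.1 - 71.0) / (88.2 - 71.0) = 0.6453

0.6453


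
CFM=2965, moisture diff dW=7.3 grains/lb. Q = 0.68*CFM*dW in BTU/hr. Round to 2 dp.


Q = 0.68 * 2965 * 7.3 = 14718.26 BTU/hr

14718.26 BTU/hr


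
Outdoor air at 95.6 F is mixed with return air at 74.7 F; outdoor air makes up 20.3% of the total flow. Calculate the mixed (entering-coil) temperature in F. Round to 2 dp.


T_mix = 74.7 + (20.3/100)*(95.6-74.7) = 78.94 F

78.94 F


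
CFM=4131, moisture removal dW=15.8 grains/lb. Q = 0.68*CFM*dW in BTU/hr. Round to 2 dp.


Q = 0.68 * 4131 * 15.8 = 44383.46 BTU/hr

44383.46 BTU/hr


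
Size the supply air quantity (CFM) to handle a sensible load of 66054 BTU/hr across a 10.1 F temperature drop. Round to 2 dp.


CFM = 66054 / (1.08 * 10.1) = 6055.56

6055.56 CFM


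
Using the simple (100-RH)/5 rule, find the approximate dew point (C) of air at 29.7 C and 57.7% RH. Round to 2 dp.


Td = 29.7 - (100-57.7)/5 = 21.24 C

21.24 C


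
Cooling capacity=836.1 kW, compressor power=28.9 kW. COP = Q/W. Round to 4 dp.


COP = 836.1 / 28.9 = 28.9308

28.9308


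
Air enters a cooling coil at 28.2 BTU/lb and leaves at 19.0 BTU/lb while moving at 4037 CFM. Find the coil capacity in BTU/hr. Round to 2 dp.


Q = 4.5 * 4037 * (28.2 - 19.0) = 167131.80 BTU/hr

167131.80 BTU/hr


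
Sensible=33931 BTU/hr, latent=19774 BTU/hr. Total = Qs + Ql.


Qt = 33931 + 19774 = 53705 BTU/hr

53705 BTU/hr


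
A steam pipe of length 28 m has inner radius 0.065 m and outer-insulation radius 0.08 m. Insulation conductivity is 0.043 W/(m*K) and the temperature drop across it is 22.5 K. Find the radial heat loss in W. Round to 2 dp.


Q = 2*pi*0.043*28*22.5/ln(0.08/0.065) = 819.75 W

819.75 W


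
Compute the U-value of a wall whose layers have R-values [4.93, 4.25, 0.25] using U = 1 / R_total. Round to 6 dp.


R_total = 4.93 + 4.25 + 0.25 = 9.43
U = 1/9.43 = 0.106045

0.106045


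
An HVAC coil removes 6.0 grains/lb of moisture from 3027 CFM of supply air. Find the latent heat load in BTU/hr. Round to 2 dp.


Q = 0.68 * 3027 * 6.0 = 12350.16 BTU/hr

12350.16 BTU/hr


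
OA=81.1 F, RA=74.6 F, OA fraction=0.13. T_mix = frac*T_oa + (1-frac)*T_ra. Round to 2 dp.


T_mix = 0.13*81.1 + 0.87*74.6 = 75.45 F

75.45 F


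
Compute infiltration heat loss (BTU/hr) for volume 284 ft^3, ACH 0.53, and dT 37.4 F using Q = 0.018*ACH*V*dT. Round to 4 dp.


Q = 0.018 * 0.53 * 284 * 37.4 = 101.3301 BTU/hr

101.3301 BTU/hr


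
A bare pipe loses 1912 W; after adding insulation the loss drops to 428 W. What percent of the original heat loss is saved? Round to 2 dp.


Savings = ((1912-428)/1912)*100 = 77.62 %

77.62 %


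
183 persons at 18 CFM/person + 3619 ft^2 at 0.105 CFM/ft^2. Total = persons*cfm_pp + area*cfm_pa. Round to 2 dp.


Total = 183*18 + 3619*0.105 = 3674.00 CFM

3674.00 CFM


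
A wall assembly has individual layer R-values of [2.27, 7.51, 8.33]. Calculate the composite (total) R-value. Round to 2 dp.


R_total = 2.27 + 7.51 + 8.33 = 18.11

18.11


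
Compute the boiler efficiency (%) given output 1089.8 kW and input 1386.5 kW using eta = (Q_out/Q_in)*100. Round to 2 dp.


eta = (1089.8/1386.5)*100 = 78.60 %

78.60 %


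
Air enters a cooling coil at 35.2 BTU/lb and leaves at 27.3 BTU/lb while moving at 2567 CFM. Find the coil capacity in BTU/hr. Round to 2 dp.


Q = 4.5 * 2567 * (35.2 - 27.3) = 91256.85 BTU/hr

91256.85 BTU/hr


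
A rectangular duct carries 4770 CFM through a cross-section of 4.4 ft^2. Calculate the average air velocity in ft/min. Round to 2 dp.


V = 4770 / 4.4 = 1084.09 ft/min

1084.09 ft/min


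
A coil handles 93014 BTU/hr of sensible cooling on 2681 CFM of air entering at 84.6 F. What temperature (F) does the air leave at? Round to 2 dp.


dT = 93014/(1.08*2681) = 32.1239
T_leave = 84.6 - 32.1239 = 52.48 F

52.48 F


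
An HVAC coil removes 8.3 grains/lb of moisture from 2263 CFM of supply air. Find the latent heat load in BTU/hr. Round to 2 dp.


Q = 0.68 * 2263 * 8.3 = 12772.37 BTU/hr

12772.37 BTU/hr


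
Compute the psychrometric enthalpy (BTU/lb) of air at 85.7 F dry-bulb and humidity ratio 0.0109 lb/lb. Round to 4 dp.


h = 0.24*85.7 + 0.0109*(1061+0.444*85.7) = 32.5477 BTU/lb

32.5477 BTU/lb


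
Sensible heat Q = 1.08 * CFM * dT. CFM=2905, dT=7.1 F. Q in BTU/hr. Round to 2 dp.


Q = 1.08 * 2905 * 7.1 = 22275.54 BTU/hr

22275.54 BTU/hr


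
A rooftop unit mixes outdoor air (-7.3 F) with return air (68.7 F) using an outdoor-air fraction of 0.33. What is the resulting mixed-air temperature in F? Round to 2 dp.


T_mix = 0.33*(-7.3) + 0.67*68.7 = 43.62 F

43.62 F


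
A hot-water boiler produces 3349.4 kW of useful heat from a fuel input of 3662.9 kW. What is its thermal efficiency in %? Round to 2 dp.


eta = (3349.4/3662.9)*100 = 91.44 %

91.44 %


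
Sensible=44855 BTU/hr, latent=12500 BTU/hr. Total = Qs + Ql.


Qt = 44855 + 12500 = 57355 BTU/hr

57355 BTU/hr


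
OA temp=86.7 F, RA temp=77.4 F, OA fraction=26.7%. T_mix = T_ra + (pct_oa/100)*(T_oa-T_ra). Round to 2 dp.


T_mix = 77.4 + (26.7/100)*(86.7-77.4) = 79.88 F

79.88 F


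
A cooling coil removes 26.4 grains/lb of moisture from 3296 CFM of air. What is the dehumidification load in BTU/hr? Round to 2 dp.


Q = 0.68 * 3296 * 26.4 = 59169.79 BTU/hr

59169.79 BTU/hr


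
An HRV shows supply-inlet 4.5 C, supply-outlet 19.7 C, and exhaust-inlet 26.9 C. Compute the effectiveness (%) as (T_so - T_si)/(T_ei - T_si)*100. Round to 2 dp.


eff = (19.7-4.5)/(26.9-4.5)*100 = 67.86 %

67.86 %


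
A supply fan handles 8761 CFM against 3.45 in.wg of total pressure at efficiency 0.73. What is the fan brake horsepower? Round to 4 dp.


BHP = 8761 * 3.45 / (6356 * 0.73) = 6.5143 hp

6.5143 hp


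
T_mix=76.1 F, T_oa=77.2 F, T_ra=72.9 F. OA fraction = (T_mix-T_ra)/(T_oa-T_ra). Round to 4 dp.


frac = (76.1 - 72.9) / (77.2 - 72.9) = 0.7442

0.7442


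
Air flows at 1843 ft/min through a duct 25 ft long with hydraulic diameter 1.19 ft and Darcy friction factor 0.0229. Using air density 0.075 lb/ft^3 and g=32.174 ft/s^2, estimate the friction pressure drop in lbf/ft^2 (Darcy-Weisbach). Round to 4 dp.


v_fps = 1843/60 = 30.7167 ft/s
dp = 0.0229*(25/1.19)*0.075*30.7167^2/(2*32.174) = 0.5291 lbf/ft^2

0.5291 lbf/ft^2


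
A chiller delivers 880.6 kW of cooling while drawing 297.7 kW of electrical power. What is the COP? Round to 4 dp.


COP = 880.6 / 297.7 = 2.9580

2.9580


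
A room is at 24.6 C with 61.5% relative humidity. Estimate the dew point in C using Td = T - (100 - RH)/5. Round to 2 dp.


Td = 24.6 - (100-61.5)/5 = 16.90 C

16.90 C


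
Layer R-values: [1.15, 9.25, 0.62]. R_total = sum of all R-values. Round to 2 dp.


R_total = 1.15 + 9.25 + 0.62 = 11.02

11.02


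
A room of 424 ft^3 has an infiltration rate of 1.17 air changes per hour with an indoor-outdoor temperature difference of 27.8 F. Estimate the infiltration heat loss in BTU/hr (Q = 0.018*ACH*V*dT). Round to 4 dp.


Q = 0.018 * 1.17 * 424 * 27.8 = 248.2384 BTU/hr

248.2384 BTU/hr


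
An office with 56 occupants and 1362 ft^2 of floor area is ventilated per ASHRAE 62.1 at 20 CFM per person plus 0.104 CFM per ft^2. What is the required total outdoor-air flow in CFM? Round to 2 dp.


Total = 56*20 + 1362*0.104 = 1261.65 CFM

1261.65 CFM


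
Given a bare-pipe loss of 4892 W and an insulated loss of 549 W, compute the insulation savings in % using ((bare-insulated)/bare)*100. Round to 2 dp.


Savings = ((4892-549)/4892)*100 = 88.78 %

88.78 %


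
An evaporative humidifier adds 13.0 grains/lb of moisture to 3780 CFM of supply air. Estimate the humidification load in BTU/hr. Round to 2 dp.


Q = 0.68 * 3780 * 13.0 = 33415.20 BTU/hr

33415.20 BTU/hr


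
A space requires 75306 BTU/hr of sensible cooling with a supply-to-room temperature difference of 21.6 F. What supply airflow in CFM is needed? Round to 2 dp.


CFM = 75306 / (1.08 * 21.6) = 3228.14

3228.14 CFM


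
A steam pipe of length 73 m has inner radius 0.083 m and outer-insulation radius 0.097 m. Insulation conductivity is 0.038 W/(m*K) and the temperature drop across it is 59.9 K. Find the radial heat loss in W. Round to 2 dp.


Q = 2*pi*0.038*73*59.9/ln(0.097/0.083) = 6698.07 W

6698.07 W


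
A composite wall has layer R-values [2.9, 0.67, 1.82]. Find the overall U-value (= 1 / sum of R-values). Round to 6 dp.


R_total = 2.9 + 0.67 + 1.82 = 5.39
U = 1/5.39 = 0.185529

0.185529


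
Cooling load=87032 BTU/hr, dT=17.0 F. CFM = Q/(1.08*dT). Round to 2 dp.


CFM = 87032 / (1.08 * 17.0) = 4740.31

4740.31 CFM


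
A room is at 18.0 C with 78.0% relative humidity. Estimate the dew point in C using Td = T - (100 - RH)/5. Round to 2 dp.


Td = 18.0 - (100-78.0)/5 = 13.60 C

13.60 C


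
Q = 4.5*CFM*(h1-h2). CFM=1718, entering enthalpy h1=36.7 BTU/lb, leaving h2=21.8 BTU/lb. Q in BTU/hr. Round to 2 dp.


Q = 4.5 * 1718 * (36.7 - 21.8) = 115191.90 BTU/hr

115191.90 BTU/hr


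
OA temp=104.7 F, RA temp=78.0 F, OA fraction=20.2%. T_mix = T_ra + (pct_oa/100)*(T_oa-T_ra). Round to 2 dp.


T_mix = 78.0 + (20.2/100)*(104.7-78.0) = 83.39 F

83.39 F


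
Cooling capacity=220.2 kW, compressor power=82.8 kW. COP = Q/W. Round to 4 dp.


COP = 220.2 / 82.8 = 2.6594

2.6594


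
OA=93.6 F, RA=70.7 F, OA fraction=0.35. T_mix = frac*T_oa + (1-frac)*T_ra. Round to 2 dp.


T_mix = 0.35*93.6 + 0.65*70.7 = 78.72 F

78.72 F


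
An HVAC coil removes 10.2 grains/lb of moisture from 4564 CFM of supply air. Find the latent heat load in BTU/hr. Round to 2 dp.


Q = 0.68 * 4564 * 10.2 = 31655.90 BTU/hr

31655.90 BTU/hr


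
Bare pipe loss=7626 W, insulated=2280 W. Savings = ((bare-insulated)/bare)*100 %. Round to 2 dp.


Savings = ((7626-2280)/7626)*100 = 70.10 %

70.10 %


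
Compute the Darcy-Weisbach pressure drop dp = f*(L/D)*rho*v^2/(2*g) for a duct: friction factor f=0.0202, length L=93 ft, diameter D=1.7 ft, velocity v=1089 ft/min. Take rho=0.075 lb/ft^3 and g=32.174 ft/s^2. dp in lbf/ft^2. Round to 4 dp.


v_fps = 1089/60 = 18.15 ft/s
dp = 0.0202*(93/1.7)*0.075*18.15^2/(2*32.174) = 0.4243 lbf/ft^2

0.4243 lbf/ft^2


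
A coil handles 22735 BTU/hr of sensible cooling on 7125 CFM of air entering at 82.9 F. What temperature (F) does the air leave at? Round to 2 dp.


dT = 22735/(1.08*7125) = 2.9545
T_leave = 82.9 - 2.9545 = 79.95 F

79.95 F


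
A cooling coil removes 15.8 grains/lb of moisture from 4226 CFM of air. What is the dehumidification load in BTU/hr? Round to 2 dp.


Q = 0.68 * 4226 * 15.8 = 45404.14 BTU/hr

45404.14 BTU/hr


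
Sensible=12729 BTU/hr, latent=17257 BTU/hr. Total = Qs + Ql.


Qt = 12729 + 17257 = 29986 BTU/hr

29986 BTU/hr


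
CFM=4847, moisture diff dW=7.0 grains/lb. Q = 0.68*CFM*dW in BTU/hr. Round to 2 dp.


Q = 0.68 * 4847 * 7.0 = 23071.72 BTU/hr

23071.72 BTU/hr


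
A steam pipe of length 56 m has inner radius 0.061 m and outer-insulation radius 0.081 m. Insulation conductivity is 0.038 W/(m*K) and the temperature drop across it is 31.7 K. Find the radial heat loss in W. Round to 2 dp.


Q = 2*pi*0.038*56*31.7/ln(0.081/0.061) = 1494.66 W

1494.66 W


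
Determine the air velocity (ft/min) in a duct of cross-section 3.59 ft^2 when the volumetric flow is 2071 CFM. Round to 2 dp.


V = 2071 / 3.59 = 576.88 ft/min

576.88 ft/min


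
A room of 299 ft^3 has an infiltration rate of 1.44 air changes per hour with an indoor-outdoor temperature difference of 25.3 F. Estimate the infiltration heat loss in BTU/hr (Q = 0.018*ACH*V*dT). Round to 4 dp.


Q = 0.018 * 1.44 * 299 * 25.3 = 196.0770 BTU/hr

196.0770 BTU/hr


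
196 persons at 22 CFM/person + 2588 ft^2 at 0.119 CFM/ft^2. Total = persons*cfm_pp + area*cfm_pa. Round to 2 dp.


Total = 196*22 + 2588*0.119 = 4619.97 CFM

4619.97 CFM


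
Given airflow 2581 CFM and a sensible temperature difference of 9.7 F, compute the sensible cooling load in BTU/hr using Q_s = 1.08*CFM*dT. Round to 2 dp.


Q = 1.08 * 2581 * 9.7 = 27038.56 BTU/hr

27038.56 BTU/hr


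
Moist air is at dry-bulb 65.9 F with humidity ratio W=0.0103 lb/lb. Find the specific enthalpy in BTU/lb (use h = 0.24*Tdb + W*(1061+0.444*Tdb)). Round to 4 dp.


h = 0.24*65.9 + 0.0103*(1061+0.444*65.9) = 27.0457 BTU/lb

27.0457 BTU/lb


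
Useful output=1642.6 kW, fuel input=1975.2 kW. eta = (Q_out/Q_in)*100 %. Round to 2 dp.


eta = (1642.6/1975.2)*100 = 83.16 %

83.16 %


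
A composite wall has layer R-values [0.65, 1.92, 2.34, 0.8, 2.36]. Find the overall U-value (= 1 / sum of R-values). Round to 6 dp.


R_total = 0.65 + 1.92 + 2.34 + 0.8 + 2.36 = 8.07
U = 1/8.07 = 0.123916

0.123916


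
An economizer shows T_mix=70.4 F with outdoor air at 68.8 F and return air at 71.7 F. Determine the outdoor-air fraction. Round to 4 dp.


frac = (70.4 - 71.7) / (68.8 - 71.7) = 0.4483

0.4483


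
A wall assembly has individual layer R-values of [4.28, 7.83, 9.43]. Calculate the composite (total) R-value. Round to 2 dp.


R_total = 4.28 + 7.83 + 9.43 = 21.54

21.54


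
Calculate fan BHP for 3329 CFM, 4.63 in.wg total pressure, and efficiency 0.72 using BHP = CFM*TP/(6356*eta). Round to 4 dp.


BHP = 3329 * 4.63 / (6356 * 0.72) = 3.3680 hp

3.3680 hp


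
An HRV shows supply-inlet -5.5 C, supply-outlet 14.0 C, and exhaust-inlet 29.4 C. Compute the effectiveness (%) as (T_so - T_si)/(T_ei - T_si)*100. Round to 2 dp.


eff = (14.0-(-5.5))/(29.4-(-5.5))*100 = 55.87 %

55.87 %


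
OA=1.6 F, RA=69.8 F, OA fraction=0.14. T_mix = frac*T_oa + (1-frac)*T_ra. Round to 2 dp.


T_mix = 0.14*1.6 + 0.86*69.8 = 60.25 F

60.25 F
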